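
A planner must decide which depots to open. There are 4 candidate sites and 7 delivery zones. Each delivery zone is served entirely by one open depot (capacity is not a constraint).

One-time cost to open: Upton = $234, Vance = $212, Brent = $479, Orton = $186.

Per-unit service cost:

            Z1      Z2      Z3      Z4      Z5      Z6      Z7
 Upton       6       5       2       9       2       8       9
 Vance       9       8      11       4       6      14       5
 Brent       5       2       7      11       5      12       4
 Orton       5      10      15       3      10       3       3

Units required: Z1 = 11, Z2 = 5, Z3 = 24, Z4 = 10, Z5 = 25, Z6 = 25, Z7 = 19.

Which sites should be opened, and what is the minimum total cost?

For any fixed open set, each delivery zone goes to its cheapest open site; total = fixed + service.
{Upton, Orton}: Z1→Orton 5·11=55, Z2→Upton 5·5=25, Z3→Upton 2·24=48, Z4→Orton 3·10=30, Z5→Upton 2·25=50, Z6→Orton 3·25=75, Z7→Orton 3·19=57. Service 340; fixed 420; total 760.
{Upton}: Z1→Upton 6·11=66, Z2→Upton 5·5=25, Z3→Upton 2·24=48, Z4→Upton 9·10=90, Z5→Upton 2·25=50, Z6→Upton 8·25=200, Z7→Upton 9·19=171. Service 650; fixed 234; total 884.
{Upton, Vance}: Z1→Upton 6·11=66, Z2→Upton 5·5=25, Z3→Upton 2·24=48, Z4→Vance 4·10=40, Z5→Upton 2·25=50, Z6→Upton 8·25=200, Z7→Vance 5·19=95. Service 524; fixed 446; total 970.
{Upton, Vance, Brent, Orton}: service 325 + fixed 1111 = 1436
No other subset beats 760.

Open Upton and Orton; minimum total cost 760.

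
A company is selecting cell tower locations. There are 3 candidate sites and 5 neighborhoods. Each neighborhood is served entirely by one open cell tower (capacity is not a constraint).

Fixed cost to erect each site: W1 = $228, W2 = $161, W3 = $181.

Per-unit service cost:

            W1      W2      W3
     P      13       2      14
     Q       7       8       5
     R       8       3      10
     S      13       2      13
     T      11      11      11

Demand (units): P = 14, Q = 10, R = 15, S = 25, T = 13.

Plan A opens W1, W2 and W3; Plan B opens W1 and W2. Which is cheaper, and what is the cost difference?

Plan B is cheaper by 161.

Plan A: {W1, W2, W3}: P→W2 2·14=28, Q→W3 5·10=50, R→W2 3·15=45, S→W2 2·25=50, T→W1 11·13=143. Service 316; fixed 570; total 886.
Plan B: {W1, W2}: P→W2 2·14=28, Q→W1 7·10=70, R→W2 3·15=45, S→W2 2·25=50, T→W1 11·13=143. Service 336; fixed 389; total 725.
Difference: |886 − 725| = 161.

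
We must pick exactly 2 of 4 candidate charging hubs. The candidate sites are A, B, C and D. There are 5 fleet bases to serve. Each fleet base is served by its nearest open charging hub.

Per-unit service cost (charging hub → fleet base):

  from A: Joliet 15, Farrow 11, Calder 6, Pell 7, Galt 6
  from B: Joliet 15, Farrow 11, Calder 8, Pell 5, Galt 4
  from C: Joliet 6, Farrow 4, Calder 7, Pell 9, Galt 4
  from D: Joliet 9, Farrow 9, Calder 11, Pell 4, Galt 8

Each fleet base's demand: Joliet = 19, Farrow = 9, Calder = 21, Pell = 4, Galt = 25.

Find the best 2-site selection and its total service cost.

With exactly 2 open, each fleet base uses its cheapest among the chosen.
{A, C}: Joliet→C 6·19=114, Farrow→C 4·9=36, Calder→A 6·21=126, Pell→A 7·4=28, Galt→C 4·25=100. Service cost 404.
{C, D}: service cost 413
{B, C}: service cost 417
Among all 6 size-2 choices, {A, C} is lowest.

Choose A and C; total service cost 404.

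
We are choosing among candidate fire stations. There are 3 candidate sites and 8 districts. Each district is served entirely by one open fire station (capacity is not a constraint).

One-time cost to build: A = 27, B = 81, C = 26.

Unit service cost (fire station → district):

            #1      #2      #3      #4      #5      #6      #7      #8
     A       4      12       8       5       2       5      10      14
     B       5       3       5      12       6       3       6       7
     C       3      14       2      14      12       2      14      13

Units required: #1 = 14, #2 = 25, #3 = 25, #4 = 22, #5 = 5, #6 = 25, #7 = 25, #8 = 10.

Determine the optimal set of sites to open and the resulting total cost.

For any fixed open set, each district goes to its cheapest open site; total = fixed + service.
{A, B, C}: #1→C 3·14=42, #2→B 3·25=75, #3→C 2·25=50, #4→A 5·22=110, #5→A 2·5=10, #6→C 2·25=50, #7→B 6·25=150, #8→B 7·10=70. Service 557; fixed 134; total 691.
{A, B}: #1→A 4·14=56, #2→B 3·25=75, #3→B 5·25=125, #4→A 5·22=110, #5→A 2·5=10, #6→B 3·25=75, #7→B 6·25=150, #8→B 7·10=70. Service 671; fixed 108; total 779.
{B, C}: #1→C 3·14=42, #2→B 3·25=75, #3→C 2·25=50, #4→B 12·22=264, #5→B 6·5=30, #6→C 2·25=50, #7→B 6·25=150, #8→B 7·10=70. Service 731; fixed 107; total 838.
{C}: service 1340 + fixed 26 = 1366
No other subset beats 691.

Open A, B and C; minimum total cost 691.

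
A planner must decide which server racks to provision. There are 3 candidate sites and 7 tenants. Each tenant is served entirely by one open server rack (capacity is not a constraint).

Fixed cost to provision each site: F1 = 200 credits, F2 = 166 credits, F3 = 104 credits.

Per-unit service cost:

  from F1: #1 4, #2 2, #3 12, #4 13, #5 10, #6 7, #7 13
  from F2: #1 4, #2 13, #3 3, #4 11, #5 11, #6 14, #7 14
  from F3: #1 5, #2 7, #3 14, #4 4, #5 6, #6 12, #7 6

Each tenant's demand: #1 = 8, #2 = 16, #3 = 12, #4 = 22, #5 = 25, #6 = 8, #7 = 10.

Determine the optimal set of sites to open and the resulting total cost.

Open F3 only; minimum total cost 818.

For any fixed open set, each tenant goes to its cheapest open site; total = fixed + service.
{F3}: #1→F3 5·8=40, #2→F3 7·16=112, #3→F3 14·12=168, #4→F3 4·22=88, #5→F3 6·25=150, #6→F3 12·8=96, #7→F3 6·10=60. Service 714; fixed 104; total 818.
{F2, F3}: service 574 + fixed 270 = 844
{F1, F3}: #1→F1 4·8=32, #2→F1 2·16=32, #3→F1 12·12=144, #4→F3 4·22=88, #5→F3 6·25=150, #6→F1 7·8=56, #7→F3 6·10=60. Service 562; fixed 304; total 866.
{F1, F2, F3}: service 454 + fixed 470 = 924
(All 7 nonempty subsets were checked; F3 only is lowest.)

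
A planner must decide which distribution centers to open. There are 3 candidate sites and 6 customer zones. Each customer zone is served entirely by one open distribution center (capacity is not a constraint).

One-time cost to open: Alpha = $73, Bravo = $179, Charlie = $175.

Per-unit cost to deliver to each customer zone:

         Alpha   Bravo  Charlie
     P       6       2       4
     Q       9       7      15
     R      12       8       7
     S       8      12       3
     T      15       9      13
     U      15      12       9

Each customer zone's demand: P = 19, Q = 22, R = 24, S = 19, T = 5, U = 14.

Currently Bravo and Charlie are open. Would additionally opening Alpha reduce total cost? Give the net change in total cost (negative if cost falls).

No — net change +73 (cost rises by 73).

Current service cost with {Bravo, Charlie}: 588.
Adding Alpha: each customer zone re-picks its cheapest; new service cost 588, saving 0.
Extra fixed cost: 73. Net change = 73 − 0 = 73.
(Totals: 942 → 1015.)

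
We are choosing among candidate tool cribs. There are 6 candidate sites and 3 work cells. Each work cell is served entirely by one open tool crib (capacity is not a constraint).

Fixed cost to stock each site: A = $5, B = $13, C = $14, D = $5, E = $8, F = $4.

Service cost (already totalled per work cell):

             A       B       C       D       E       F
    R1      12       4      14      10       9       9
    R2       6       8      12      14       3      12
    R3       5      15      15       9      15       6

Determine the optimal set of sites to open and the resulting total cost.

Open A only; minimum total cost 28.

For any fixed open set, each work cell goes to its cheapest open site; total = fixed + service.
{A}: R1→A 12, R2→A 6, R3→A 5. Service 23; fixed 5; total 28.
{A, F}: service 20 + fixed 9 = 29
{A, E}: R1→E 9, R2→E 3, R3→A 5. Service 17; fixed 13; total 30.
{A, B, C, D, E, F}: service 12 + fixed 49 = 61
No other subset beats 28.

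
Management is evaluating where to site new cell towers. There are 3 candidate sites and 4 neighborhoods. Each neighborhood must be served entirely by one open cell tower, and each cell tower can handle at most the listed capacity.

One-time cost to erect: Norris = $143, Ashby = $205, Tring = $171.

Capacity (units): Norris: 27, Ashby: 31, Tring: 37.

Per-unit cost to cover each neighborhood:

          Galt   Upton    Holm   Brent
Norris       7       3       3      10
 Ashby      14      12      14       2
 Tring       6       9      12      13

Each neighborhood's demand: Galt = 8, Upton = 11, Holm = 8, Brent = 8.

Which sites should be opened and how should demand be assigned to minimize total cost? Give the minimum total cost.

Open {Norris, Ashby}: Galt→Norris 7·8=56, Upton→Norris 3·11=33, Holm→Norris 3·8=24, Brent→Ashby 2·8=16.
Loads: Norris carries 27/27, Ashby carries 8/31. Service 129; fixed 348; total 477.
Next best feasible plan costs 499.

Minimum total cost: 477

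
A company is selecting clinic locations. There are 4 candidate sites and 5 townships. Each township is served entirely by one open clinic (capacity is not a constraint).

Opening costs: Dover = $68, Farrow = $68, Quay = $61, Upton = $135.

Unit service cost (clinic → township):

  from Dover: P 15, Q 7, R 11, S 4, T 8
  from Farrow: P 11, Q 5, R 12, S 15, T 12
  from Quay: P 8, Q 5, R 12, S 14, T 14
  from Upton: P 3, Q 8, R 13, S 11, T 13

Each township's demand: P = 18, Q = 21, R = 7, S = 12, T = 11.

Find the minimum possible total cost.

Minimum total cost: 591

For any fixed open set, each township goes to its cheapest open site; total = fixed + service.
{Dover, Quay}: P→Quay 8·18=144, Q→Quay 5·21=105, R→Dover 11·7=77, S→Dover 4·12=48, T→Dover 8·11=88. Service 462; fixed 129; total 591.
{Dover, Upton}: P→Upton 3·18=54, Q→Dover 7·21=147, R→Dover 11·7=77, S→Dover 4·12=48, T→Dover 8·11=88. Service 414; fixed 203; total 617.
{Dover, Quay, Upton}: P→Upton 3·18=54, Q→Quay 5·21=105, R→Dover 11·7=77, S→Dover 4·12=48, T→Dover 8·11=88. Service 372; fixed 264; total 636.
{Dover, Farrow, Quay, Upton}: service 372 + fixed 332 = 704
No other subset beats 591.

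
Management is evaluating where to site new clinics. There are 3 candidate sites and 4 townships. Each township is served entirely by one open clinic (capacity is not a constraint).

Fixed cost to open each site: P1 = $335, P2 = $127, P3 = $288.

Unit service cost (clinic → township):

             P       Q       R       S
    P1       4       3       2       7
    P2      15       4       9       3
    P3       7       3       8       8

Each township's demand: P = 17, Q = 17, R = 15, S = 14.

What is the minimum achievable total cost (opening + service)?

For any fixed open set, each township goes to its cheapest open site; total = fixed + service.
{P1}: P→P1 4·17=68, Q→P1 3·17=51, R→P1 2·15=30, S→P1 7·14=98. Service 247; fixed 335; total 582.
{P2}: P→P2 15·17=255, Q→P2 4·17=68, R→P2 9·15=135, S→P2 3·14=42. Service 500; fixed 127; total 627.
{P1, P2}: service 191 + fixed 462 = 653
{P1, P2, P3}: service 191 + fixed 750 = 941
No other subset beats 582.

Minimum total cost: 582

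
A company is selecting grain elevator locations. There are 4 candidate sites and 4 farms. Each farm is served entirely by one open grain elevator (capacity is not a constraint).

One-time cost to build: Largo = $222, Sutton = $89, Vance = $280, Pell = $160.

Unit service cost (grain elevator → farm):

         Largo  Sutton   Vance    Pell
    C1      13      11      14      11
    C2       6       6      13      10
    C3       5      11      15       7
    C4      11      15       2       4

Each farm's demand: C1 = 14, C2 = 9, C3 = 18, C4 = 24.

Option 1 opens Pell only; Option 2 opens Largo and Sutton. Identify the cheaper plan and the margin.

Option 1: {Pell}: C1→Pell 11·14=154, C2→Pell 10·9=90, C3→Pell 7·18=126, C4→Pell 4·24=96. Service 466; fixed 160; total 626.
Option 2: {Largo, Sutton}: C1→Sutton 11·14=154, C2→Largo 6·9=54, C3→Largo 5·18=90, C4→Largo 11·24=264. Service 562; fixed 311; total 873.
Difference: |626 − 873| = 247.

Option 1 is cheaper by 247.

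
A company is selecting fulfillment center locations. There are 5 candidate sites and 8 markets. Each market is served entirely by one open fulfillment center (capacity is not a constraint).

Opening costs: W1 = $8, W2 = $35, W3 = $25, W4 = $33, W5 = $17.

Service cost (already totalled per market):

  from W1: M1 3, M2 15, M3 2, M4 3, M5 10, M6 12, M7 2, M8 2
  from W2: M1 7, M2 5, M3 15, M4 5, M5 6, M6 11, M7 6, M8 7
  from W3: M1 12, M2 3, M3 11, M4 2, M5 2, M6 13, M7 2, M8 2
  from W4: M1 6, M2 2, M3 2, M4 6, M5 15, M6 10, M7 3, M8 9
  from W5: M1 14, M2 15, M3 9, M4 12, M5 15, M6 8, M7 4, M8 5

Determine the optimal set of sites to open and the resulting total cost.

Open W1 only; minimum total cost 57.

For any fixed open set, each market goes to its cheapest open site; total = fixed + service.
{W1}: M1→W1 3, M2→W1 15, M3→W1 2, M4→W1 3, M5→W1 10, M6→W1 12, M7→W1 2, M8→W1 2. Service 49; fixed 8; total 57.
{W1, W3}: service 28 + fixed 33 = 61
{W1, W5}: M1→W1 3, M2→W1 15, M3→W1 2, M4→W1 3, M5→W1 10, M6→W5 8, M7→W1 2, M8→W1 2. Service 45; fixed 25; total 70.
{W1, W2, W3, W4, W5}: service 23 + fixed 118 = 141
No other subset beats 57.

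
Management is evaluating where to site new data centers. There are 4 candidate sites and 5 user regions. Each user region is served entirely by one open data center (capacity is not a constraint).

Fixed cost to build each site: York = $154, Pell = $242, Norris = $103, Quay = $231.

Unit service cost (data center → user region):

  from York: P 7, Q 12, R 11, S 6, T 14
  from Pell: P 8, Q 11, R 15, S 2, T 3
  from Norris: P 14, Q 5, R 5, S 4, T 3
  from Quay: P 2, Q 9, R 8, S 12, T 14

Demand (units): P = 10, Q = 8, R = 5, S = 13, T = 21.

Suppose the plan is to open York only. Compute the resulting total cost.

Each user region is assigned to its cheapest site among the open ones.
{York}: P→York 7·10=70, Q→York 12·8=96, R→York 11·5=55, S→York 6·13=78, T→York 14·21=294. Service 593; fixed 154; total 747.

Total cost: 747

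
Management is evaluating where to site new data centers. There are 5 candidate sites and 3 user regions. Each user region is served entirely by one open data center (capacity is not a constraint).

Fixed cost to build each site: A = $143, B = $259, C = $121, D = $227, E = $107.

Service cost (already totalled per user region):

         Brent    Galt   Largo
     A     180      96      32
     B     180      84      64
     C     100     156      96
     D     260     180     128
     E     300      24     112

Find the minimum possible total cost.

For any fixed open set, each user region goes to its cheapest open site; total = fixed + service.
{C, E}: Brent→C 100, Galt→E 24, Largo→C 96. Service 220; fixed 228; total 448.
{A}: service 308 + fixed 143 = 451
{C}: service 352 + fixed 121 = 473
{A, B, C, D, E}: Brent→C 100, Galt→E 24, Largo→A 32. Service 156; fixed 857; total 1013.
No other subset beats 448.

Minimum total cost: 448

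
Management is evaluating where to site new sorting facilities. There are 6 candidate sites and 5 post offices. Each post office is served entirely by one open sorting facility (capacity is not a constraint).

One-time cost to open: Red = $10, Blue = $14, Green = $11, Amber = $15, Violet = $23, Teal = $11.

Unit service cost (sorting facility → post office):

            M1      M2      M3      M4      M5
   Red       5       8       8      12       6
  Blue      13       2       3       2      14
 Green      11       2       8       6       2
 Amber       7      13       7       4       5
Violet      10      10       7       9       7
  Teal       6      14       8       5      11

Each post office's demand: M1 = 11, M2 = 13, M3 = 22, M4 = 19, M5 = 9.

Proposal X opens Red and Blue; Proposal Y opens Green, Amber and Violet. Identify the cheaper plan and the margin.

Proposal X: {Red, Blue}: M1→Red 5·11=55, M2→Blue 2·13=26, M3→Blue 3·22=66, M4→Blue 2·19=38, M5→Red 6·9=54. Service 239; fixed 24; total 263.
Proposal Y: {Green, Amber, Violet}: M1→Amber 7·11=77, M2→Green 2·13=26, M3→Amber 7·22=154, M4→Amber 4·19=76, M5→Green 2·9=18. Service 351; fixed 49; total 400.
Difference: |263 − 400| = 137.

Proposal X is cheaper by 137.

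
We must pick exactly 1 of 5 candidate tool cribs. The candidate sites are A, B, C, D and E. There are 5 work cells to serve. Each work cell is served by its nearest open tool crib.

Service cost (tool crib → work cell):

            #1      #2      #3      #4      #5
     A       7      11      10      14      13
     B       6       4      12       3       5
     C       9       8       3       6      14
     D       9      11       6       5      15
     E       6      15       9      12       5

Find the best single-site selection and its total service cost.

Choose B only; total service cost 30.

With exactly 1 open, each work cell uses its cheapest among the chosen.
{B}: #1→B 6, #2→B 4, #3→B 12, #4→B 3, #5→B 5. Service cost 30.
{C}: service cost 40
{D}: service cost 46
Among all 5 size-1 choices, {B} is lowest.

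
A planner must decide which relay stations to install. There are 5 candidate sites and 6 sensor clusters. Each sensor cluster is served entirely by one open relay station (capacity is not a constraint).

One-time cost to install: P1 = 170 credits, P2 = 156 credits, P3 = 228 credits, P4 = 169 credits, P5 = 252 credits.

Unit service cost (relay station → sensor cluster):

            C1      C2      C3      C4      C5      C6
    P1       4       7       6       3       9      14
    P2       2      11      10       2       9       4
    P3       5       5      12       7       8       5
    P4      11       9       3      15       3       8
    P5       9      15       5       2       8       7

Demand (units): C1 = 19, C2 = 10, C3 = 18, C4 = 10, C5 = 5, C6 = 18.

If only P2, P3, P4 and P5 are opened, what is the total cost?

Each sensor cluster is assigned to its cheapest site among the open ones.
{P2, P3, P4, P5}: C1→P2 2·19=38, C2→P3 5·10=50, C3→P4 3·18=54, C4→P2 2·10=20, C5→P4 3·5=15, C6→P2 4·18=72. Service 249; fixed 805; total 1054.

Total cost: 1054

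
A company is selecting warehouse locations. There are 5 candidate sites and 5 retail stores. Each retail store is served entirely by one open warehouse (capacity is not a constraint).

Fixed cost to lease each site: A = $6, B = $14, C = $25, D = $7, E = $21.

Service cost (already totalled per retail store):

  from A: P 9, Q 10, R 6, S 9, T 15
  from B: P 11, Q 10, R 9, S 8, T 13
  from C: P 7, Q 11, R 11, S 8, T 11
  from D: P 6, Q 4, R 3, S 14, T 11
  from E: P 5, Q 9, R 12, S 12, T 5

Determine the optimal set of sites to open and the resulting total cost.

For any fixed open set, each retail store goes to its cheapest open site; total = fixed + service.
{D}: P→D 6, Q→D 4, R→D 3, S→D 14, T→D 11. Service 38; fixed 7; total 45.
{A, D}: service 33 + fixed 13 = 46
{B, D}: service 32 + fixed 21 = 53
{A, B, C, D, E}: service 25 + fixed 73 = 98
No other subset beats 45.

Open D only; minimum total cost 45.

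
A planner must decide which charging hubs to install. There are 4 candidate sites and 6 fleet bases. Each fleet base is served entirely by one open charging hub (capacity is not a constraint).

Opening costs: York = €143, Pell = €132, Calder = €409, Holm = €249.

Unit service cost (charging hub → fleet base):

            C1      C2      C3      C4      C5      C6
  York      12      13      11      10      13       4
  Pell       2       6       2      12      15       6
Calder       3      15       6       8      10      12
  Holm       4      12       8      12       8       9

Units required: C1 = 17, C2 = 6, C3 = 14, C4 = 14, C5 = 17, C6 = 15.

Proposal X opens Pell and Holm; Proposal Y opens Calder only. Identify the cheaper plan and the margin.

Proposal X: {Pell, Holm}: C1→Pell 2·17=34, C2→Pell 6·6=36, C3→Pell 2·14=28, C4→Pell 12·14=168, C5→Holm 8·17=136, C6→Pell 6·15=90. Service 492; fixed 381; total 873.
Proposal Y: {Calder}: C1→Calder 3·17=51, C2→Calder 15·6=90, C3→Calder 6·14=84, C4→Calder 8·14=112, C5→Calder 10·17=170, C6→Calder 12·15=180. Service 687; fixed 409; total 1096.
Difference: |873 − 1096| = 223.

Proposal X is cheaper by 223.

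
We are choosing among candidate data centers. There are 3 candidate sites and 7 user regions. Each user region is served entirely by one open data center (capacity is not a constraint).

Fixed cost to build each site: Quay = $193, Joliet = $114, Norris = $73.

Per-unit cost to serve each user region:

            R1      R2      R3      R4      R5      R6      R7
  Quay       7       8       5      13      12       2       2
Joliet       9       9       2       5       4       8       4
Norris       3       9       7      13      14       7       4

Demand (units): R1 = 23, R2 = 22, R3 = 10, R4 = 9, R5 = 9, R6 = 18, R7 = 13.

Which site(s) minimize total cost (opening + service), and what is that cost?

Open Joliet and Norris; minimum total cost 733.

For any fixed open set, each user region goes to its cheapest open site; total = fixed + service.
{Joliet, Norris}: R1→Norris 3·23=69, R2→Joliet 9·22=198, R3→Joliet 2·10=20, R4→Joliet 5·9=45, R5→Joliet 4·9=36, R6→Norris 7·18=126, R7→Joliet 4·13=52. Service 546; fixed 187; total 733.
{Quay, Joliet, Norris}: R1→Norris 3·23=69, R2→Quay 8·22=176, R3→Joliet 2·10=20, R4→Joliet 5·9=45, R5→Joliet 4·9=36, R6→Quay 2·18=36, R7→Quay 2·13=26. Service 408; fixed 380; total 788.
{Quay, Joliet}: service 500 + fixed 307 = 807
{Norris}: R1→Norris 3·23=69, R2→Norris 9·22=198, R3→Norris 7·10=70, R4→Norris 13·9=117, R5→Norris 14·9=126, R6→Norris 7·18=126, R7→Norris 4·13=52. Service 758; fixed 73; total 831.
No other subset beats 733.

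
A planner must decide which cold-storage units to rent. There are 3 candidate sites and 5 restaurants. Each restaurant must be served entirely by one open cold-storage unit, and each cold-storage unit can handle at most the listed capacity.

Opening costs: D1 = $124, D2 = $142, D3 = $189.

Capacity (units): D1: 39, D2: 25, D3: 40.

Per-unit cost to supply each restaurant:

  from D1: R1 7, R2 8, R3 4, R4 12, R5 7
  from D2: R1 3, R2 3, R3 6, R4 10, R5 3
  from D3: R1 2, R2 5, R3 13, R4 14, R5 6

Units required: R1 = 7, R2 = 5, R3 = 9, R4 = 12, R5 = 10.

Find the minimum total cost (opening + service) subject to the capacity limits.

Open {D1, D2}: R1→D2 3·7=21, R2→D2 3·5=15, R3→D1 4·9=36, R4→D1 12·12=144, R5→D2 3·10=30.
Loads: D1 carries 21/39, D2 carries 22/25. Service 246; fixed 266; total 512.
Next best feasible plan costs 528.

Minimum total cost: 512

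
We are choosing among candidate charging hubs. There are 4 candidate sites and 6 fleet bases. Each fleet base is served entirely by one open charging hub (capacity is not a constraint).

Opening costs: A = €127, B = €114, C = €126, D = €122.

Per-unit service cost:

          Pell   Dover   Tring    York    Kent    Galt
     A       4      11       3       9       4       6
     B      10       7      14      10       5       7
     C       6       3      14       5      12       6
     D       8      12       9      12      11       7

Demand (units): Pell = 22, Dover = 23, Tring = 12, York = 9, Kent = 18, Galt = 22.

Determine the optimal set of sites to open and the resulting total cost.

For any fixed open set, each fleet base goes to its cheapest open site; total = fixed + service.
{A, C}: Pell→A 4·22=88, Dover→C 3·23=69, Tring→A 3·12=36, York→C 5·9=45, Kent→A 4·18=72, Galt→A 6·22=132. Service 442; fixed 253; total 695.
{A}: service 662 + fixed 127 = 789
{A, B, C}: service 442 + fixed 367 = 809
{A, B, C, D}: Pell→A 4·22=88, Dover→C 3·23=69, Tring→A 3·12=36, York→C 5·9=45, Kent→A 4·18=72, Galt→A 6·22=132. Service 442; fixed 489; total 931.
No other subset beats 695.

Open A and C; minimum total cost 695.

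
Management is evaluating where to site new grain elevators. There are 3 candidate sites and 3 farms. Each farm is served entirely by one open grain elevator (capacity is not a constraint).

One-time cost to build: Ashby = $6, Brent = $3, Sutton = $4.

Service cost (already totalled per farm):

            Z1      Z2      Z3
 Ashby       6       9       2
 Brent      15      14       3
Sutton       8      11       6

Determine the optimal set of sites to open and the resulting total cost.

Open Ashby only; minimum total cost 23.

For any fixed open set, each farm goes to its cheapest open site; total = fixed + service.
{Ashby}: Z1→Ashby 6, Z2→Ashby 9, Z3→Ashby 2. Service 17; fixed 6; total 23.
{Ashby, Brent}: service 17 + fixed 9 = 26
{Ashby, Sutton}: service 17 + fixed 10 = 27
{Ashby, Brent, Sutton}: service 17 + fixed 13 = 30
No other subset beats 23.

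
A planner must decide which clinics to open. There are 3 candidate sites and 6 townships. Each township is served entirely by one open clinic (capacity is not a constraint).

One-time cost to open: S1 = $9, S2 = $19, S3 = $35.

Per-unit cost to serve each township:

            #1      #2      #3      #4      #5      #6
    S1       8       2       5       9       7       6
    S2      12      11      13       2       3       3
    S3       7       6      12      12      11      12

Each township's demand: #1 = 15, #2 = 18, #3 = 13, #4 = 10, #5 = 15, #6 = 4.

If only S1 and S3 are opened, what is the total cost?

Each township is assigned to its cheapest site among the open ones.
{S1, S3}: #1→S3 7·15=105, #2→S1 2·18=36, #3→S1 5·13=65, #4→S1 9·10=90, #5→S1 7·15=105, #6→S1 6·4=24. Service 425; fixed 44; total 469.

Total cost: 469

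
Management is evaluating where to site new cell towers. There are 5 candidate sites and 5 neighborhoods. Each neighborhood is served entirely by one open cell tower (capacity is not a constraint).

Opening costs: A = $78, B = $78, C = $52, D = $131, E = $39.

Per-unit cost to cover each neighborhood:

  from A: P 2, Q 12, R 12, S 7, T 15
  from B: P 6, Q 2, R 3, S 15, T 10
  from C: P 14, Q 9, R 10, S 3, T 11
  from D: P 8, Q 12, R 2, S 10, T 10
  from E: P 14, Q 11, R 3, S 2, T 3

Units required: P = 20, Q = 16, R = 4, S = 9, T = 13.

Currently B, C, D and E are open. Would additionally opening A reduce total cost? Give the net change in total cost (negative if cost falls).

Yes — net change −2 (cost falls by 2).

Current service cost with {B, C, D, E}: 217.
Adding A: each neighborhood re-picks its cheapest; new service cost 137, saving 80.
Extra fixed cost: 78. Net change = 78 − 80 = -2.
(Totals: 517 → 515.)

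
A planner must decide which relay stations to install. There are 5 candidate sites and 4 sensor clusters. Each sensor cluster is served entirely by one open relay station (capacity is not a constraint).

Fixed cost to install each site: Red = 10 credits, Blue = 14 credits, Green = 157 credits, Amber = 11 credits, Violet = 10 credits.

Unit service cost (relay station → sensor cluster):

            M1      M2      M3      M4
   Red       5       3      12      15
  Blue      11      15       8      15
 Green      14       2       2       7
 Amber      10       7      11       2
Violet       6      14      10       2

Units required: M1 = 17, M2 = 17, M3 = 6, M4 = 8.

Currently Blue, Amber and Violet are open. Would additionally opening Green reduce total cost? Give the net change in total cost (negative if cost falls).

No — net change +36 (cost rises by 36).

Current service cost with {Blue, Amber, Violet}: 285.
Adding Green: each sensor cluster re-picks its cheapest; new service cost 164, saving 121.
Extra fixed cost: 157. Net change = 157 − 121 = 36.
(Totals: 320 → 356.)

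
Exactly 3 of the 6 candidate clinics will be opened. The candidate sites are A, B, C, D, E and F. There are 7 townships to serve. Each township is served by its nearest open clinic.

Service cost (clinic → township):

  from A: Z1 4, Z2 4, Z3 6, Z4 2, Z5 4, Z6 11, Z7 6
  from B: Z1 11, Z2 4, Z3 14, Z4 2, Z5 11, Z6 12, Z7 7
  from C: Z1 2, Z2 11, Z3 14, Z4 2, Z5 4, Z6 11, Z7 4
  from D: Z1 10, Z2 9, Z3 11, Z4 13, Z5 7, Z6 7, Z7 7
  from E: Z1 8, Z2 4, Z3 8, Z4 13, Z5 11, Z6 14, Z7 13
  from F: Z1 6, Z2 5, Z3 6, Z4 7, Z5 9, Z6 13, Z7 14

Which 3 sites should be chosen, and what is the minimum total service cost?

Choose A, C and D; total service cost 29.

With exactly 3 open, each township uses its cheapest among the chosen.
{A, C, D}: Z1→C 2, Z2→A 4, Z3→A 6, Z4→A 2, Z5→A 4, Z6→D 7, Z7→C 4. Service cost 29.
{C, D, F}: service cost 30
{C, D, E}: service cost 31
Among all 20 size-3 choices, {A, C, D} is lowest.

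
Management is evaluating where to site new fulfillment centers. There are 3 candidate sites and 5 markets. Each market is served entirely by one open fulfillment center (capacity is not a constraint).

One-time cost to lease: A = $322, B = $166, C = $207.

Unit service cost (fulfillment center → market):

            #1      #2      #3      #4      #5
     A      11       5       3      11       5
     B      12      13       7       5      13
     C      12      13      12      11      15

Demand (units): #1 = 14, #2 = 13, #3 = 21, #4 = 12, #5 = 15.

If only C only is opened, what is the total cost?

Total cost: 1153

Each market is assigned to its cheapest site among the open ones.
{C}: #1→C 12·14=168, #2→C 13·13=169, #3→C 12·21=252, #4→C 11·12=132, #5→C 15·15=225. Service 946; fixed 207; total 1153.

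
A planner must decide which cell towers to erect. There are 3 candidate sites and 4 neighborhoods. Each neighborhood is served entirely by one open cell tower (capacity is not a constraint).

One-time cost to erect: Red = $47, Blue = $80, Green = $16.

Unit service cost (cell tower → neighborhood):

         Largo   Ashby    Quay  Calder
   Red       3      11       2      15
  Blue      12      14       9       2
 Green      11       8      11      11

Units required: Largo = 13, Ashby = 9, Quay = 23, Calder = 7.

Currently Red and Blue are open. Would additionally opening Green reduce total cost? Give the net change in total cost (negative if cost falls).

Current service cost with {Red, Blue}: 198.
Adding Green: each neighborhood re-picks its cheapest; new service cost 171, saving 27.
Extra fixed cost: 16. Net change = 16 − 27 = -11.
(Totals: 325 → 314.)

Yes — net change −11 (cost falls by 11).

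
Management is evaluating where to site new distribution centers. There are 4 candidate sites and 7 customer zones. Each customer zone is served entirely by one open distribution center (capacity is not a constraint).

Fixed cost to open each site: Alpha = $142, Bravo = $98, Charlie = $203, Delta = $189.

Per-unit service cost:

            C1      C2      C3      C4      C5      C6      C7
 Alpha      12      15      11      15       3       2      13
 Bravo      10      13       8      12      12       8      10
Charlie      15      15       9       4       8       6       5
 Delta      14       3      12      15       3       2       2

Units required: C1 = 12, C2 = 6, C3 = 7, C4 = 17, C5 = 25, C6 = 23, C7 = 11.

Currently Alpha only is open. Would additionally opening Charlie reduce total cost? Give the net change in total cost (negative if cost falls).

Current service cost with {Alpha}: 830.
Adding Charlie: each customer zone re-picks its cheapest; new service cost 541, saving 289.
Extra fixed cost: 203. Net change = 203 − 289 = -86.
(Totals: 972 → 886.)

Yes — net change −86 (cost falls by 86).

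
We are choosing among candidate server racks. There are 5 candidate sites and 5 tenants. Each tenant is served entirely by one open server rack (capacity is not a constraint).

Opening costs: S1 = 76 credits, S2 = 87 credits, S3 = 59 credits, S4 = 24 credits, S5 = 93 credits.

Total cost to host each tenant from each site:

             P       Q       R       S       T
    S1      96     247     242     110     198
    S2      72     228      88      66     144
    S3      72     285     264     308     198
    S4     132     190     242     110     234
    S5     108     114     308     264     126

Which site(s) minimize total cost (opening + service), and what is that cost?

For any fixed open set, each tenant goes to its cheapest open site; total = fixed + service.
{S2, S5}: P→S2 72, Q→S5 114, R→S2 88, S→S2 66, T→S5 126. Service 466; fixed 180; total 646.
{S2, S4, S5}: service 466 + fixed 204 = 670
{S2, S4}: service 560 + fixed 111 = 671
{S1, S2, S3, S4, S5}: service 466 + fixed 339 = 805
No other subset beats 646.

Open S2 and S5; minimum total cost 646.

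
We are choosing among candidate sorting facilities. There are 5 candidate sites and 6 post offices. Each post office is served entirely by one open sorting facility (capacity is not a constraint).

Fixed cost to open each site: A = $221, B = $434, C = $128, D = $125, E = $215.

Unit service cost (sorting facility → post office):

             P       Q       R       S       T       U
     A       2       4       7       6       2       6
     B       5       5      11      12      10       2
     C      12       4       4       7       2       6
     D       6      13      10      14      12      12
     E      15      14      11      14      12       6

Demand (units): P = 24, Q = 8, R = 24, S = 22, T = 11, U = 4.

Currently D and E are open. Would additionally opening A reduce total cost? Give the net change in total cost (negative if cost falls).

Current service cost with {D, E}: 952.
Adding A: each post office re-picks its cheapest; new service cost 426, saving 526.
Extra fixed cost: 221. Net change = 221 − 526 = -305.
(Totals: 1292 → 987.)

Yes — net change −305 (cost falls by 305).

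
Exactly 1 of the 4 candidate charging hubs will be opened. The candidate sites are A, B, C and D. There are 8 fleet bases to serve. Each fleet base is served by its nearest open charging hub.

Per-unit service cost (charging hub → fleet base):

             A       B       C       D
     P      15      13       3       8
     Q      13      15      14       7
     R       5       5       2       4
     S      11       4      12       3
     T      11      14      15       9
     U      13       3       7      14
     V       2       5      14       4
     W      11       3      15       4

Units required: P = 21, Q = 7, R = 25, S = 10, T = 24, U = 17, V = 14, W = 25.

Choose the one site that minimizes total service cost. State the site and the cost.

Choose D only; total service cost 957.

With exactly 1 open, each fleet base uses its cheapest among the chosen.
{D}: P→D 8·21=168, Q→D 7·7=49, R→D 4·25=100, S→D 3·10=30, T→D 9·24=216, U→D 14·17=238, V→D 4·14=56, W→D 4·25=100. Service cost 957.
{B}: service cost 1075
{C}: service cost 1381
Among all 4 size-1 choices, {D} is lowest.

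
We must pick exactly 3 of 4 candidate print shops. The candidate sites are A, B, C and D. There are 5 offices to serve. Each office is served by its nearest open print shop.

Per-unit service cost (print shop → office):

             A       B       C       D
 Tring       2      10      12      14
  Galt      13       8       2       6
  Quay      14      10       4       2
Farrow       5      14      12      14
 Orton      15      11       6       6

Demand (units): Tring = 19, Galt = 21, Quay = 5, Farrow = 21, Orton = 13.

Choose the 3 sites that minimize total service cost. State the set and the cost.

With exactly 3 open, each office uses its cheapest among the chosen.
{A, C, D}: Tring→A 2·19=38, Galt→C 2·21=42, Quay→D 2·5=10, Farrow→A 5·21=105, Orton→C 6·13=78. Service cost 273.
{A, B, C}: service cost 283
{A, B, D}: service cost 357
Among all 4 size-3 choices, {A, C, D} is lowest.

Choose A, C and D; total service cost 273.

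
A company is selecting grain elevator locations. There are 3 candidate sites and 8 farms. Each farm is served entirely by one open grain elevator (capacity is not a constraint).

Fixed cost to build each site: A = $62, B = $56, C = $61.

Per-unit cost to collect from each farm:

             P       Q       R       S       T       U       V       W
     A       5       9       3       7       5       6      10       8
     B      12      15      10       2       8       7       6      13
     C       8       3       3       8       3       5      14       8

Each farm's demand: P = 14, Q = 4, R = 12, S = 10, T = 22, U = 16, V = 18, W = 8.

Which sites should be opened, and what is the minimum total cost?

Open B and C; minimum total cost 615.

For any fixed open set, each farm goes to its cheapest open site; total = fixed + service.
{B, C}: P→C 8·14=112, Q→C 3·4=12, R→C 3·12=36, S→B 2·10=20, T→C 3·22=66, U→C 5·16=80, V→B 6·18=108, W→C 8·8=64. Service 498; fixed 117; total 615.
{A, B, C}: service 456 + fixed 179 = 635
{A, B}: service 540 + fixed 118 = 658
{B}: service 868 + fixed 56 = 924
(All 7 nonempty subsets were checked; B and C is lowest.)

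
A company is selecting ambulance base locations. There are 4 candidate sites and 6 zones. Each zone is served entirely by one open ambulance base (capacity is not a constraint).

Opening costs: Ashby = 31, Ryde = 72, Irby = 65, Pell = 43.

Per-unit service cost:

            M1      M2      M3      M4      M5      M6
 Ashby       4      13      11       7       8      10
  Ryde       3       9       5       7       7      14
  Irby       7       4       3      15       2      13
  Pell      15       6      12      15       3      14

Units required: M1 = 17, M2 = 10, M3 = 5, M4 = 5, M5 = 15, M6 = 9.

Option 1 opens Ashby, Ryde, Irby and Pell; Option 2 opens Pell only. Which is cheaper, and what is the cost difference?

Option 1: {Ashby, Ryde, Irby, Pell}: M1→Ryde 3·17=51, M2→Irby 4·10=40, M3→Irby 3·5=15, M4→Ashby 7·5=35, M5→Irby 2·15=30, M6→Ashby 10·9=90. Service 261; fixed 211; total 472.
Option 2: {Pell}: M1→Pell 15·17=255, M2→Pell 6·10=60, M3→Pell 12·5=60, M4→Pell 15·5=75, M5→Pell 3·15=45, M6→Pell 14·9=126. Service 621; fixed 43; total 664.
Difference: |472 − 664| = 192.

Option 1 is cheaper by 192.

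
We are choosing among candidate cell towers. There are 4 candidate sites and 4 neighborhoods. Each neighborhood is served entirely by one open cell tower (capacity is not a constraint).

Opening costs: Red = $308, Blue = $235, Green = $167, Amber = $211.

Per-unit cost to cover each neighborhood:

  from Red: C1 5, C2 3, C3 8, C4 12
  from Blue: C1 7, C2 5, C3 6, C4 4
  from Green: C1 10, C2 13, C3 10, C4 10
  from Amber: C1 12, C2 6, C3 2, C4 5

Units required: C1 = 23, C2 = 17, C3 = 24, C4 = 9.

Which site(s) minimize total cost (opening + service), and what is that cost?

Open Blue only; minimum total cost 661.

For any fixed open set, each neighborhood goes to its cheapest open site; total = fixed + service.
{Blue}: C1→Blue 7·23=161, C2→Blue 5·17=85, C3→Blue 6·24=144, C4→Blue 4·9=36. Service 426; fixed 235; total 661.
{Amber}: service 471 + fixed 211 = 682
{Red}: service 466 + fixed 308 = 774
{Red, Blue, Green, Amber}: service 250 + fixed 921 = 1171
No other subset beats 661.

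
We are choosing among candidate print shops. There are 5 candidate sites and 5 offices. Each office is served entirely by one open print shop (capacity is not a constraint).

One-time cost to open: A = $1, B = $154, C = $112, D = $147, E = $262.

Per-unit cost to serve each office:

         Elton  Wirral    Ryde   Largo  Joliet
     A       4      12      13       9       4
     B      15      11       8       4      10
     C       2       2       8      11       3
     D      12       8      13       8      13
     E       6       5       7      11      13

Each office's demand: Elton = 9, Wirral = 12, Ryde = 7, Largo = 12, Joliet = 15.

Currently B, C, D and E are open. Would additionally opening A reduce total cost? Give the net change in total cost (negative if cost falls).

No — net change +1 (cost rises by 1).

Current service cost with {B, C, D, E}: 184.
Adding A: each office re-picks its cheapest; new service cost 184, saving 0.
Extra fixed cost: 1. Net change = 1 − 0 = 1.
(Totals: 859 → 860.)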